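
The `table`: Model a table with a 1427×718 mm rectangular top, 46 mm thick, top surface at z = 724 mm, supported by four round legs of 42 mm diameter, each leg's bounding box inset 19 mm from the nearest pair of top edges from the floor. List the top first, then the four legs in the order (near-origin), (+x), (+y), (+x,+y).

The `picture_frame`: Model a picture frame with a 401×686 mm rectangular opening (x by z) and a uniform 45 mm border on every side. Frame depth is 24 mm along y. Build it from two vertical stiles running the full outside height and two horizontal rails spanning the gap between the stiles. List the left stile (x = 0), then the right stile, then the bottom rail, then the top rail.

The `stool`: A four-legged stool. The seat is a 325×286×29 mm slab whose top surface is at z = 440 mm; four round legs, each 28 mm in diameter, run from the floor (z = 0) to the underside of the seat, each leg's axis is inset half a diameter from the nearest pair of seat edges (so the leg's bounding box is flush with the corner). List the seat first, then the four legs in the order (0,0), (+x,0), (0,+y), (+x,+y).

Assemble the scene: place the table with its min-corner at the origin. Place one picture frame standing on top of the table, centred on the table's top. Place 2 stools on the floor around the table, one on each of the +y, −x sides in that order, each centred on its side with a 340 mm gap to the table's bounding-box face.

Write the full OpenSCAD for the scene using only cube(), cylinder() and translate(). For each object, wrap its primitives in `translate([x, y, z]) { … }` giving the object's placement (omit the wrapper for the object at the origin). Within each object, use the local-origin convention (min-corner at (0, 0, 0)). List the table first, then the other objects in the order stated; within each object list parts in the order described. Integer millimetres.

translate([0, 0, 678]) cube([1427, 718, 46]);
translate([40, 40, 0]) cylinder(h = 678, r = 21);
translate([1387, 40, 0]) cylinder(h = 678, r = 21);
translate([40, 678, 0]) cylinder(h = 678, r = 21);
translate([1387, 678, 0]) cylinder(h = 678, r = 21);
translate([468, 347, 724]) {
  cube([45, 24, 776]);
  translate([446, 0, 0]) cube([45, 24, 776]);
  translate([45, 0, 0]) cube([401, 24, 45]);
  translate([45, 0, 731]) cube([401, 24, 45]);
}
translate([551, 1058, 0]) {
  translate([0, 0, 411]) cube([325, 286, 29]);
  translate([14, 14, 0]) cylinder(h = 411, r = 14);
  translate([311, 14, 0]) cylinder(h = 411, r = 14);
  translate([14, 272, 0]) cylinder(h = 411, r = 14);
  translate([311, 272, 0]) cylinder(h = 411, r = 14);
}
translate([-665, 216, 0]) {
  translate([0, 0, 411]) cube([325, 286, 29]);
  translate([14, 14, 0]) cylinder(h = 411, r = 14);
  translate([311, 14, 0]) cylinder(h = 411, r = 14);
  translate([14, 272, 0]) cylinder(h = 411, r = 14);
  translate([311, 272, 0]) cylinder(h = 411, r = 14);
}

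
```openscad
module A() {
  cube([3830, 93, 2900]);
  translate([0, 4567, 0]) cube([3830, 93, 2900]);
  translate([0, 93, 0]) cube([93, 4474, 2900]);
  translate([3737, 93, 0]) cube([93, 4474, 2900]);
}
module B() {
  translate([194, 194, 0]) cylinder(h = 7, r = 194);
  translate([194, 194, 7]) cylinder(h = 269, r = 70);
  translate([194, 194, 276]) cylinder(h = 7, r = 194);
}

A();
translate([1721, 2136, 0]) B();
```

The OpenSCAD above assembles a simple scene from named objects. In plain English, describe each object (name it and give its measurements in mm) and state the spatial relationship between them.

A is the wall frame of a small rectangular building: four walls, each 2900 mm tall and 93 mm thick, enclosing a footprint 3830 mm (x) by 4660 mm (y) outside-to-outside, with no floor or roof. The front and back walls (the −y and +y sides) span the full width; the two side walls fit between them.

B is a spool: two coaxial disc flanges of radius 194 mm and thickness 7 mm, joined by a core cylinder of radius 70 mm and height 269 mm. The lower flange rests on z = 0 and the three cylinders share a vertical axis.

The spool sits inside the house frame, centred.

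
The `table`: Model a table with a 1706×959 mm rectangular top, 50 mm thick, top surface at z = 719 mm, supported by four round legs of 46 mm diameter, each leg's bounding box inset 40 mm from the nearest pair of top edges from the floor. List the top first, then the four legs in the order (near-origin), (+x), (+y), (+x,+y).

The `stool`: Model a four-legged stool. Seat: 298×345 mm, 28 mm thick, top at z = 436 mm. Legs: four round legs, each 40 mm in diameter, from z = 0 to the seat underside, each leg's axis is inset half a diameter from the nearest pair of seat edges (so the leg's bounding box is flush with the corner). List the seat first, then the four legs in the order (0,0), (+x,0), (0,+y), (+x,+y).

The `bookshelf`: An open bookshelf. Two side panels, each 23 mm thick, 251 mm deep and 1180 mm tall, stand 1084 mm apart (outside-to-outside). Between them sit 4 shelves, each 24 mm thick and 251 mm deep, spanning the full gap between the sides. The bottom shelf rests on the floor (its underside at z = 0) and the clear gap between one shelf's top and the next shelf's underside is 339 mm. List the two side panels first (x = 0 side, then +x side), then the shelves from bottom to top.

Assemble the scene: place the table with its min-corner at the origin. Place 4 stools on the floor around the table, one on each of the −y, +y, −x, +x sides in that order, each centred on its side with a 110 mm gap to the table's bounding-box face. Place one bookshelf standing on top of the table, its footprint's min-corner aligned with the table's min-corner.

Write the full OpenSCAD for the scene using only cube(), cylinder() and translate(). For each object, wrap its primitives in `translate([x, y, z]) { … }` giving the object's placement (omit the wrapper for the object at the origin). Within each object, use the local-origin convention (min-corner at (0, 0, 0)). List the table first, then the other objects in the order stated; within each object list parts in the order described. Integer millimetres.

translate([0, 0, 669]) cube([1706, 959, 50]);
translate([63, 63, 0]) cylinder(h = 669, r = 23);
translate([1643, 63, 0]) cylinder(h = 669, r = 23);
translate([63, 896, 0]) cylinder(h = 669, r = 23);
translate([1643, 896, 0]) cylinder(h = 669, r = 23);
translate([704, -455, 0]) {
  translate([0, 0, 408]) cube([298, 345, 28]);
  translate([20, 20, 0]) cylinder(h = 408, r = 20);
  translate([278, 20, 0]) cylinder(h = 408, r = 20);
  translate([20, 325, 0]) cylinder(h = 408, r = 20);
  translate([278, 325, 0]) cylinder(h = 408, r = 20);
}
translate([704, 1069, 0]) {
  translate([0, 0, 408]) cube([298, 345, 28]);
  translate([20, 20, 0]) cylinder(h = 408, r = 20);
  translate([278, 20, 0]) cylinder(h = 408, r = 20);
  translate([20, 325, 0]) cylinder(h = 408, r = 20);
  translate([278, 325, 0]) cylinder(h = 408, r = 20);
}
translate([-408, 307, 0]) {
  translate([0, 0, 408]) cube([298, 345, 28]);
  translate([20, 20, 0]) cylinder(h = 408, r = 20);
  translate([278, 20, 0]) cylinder(h = 408, r = 20);
  translate([20, 325, 0]) cylinder(h = 408, r = 20);
  translate([278, 325, 0]) cylinder(h = 408, r = 20);
}
translate([1816, 307, 0]) {
  translate([0, 0, 408]) cube([298, 345, 28]);
  translate([20, 20, 0]) cylinder(h = 408, r = 20);
  translate([278, 20, 0]) cylinder(h = 408, r = 20);
  translate([20, 325, 0]) cylinder(h = 408, r = 20);
  translate([278, 325, 0]) cylinder(h = 408, r = 20);
}
translate([0, 0, 719]) {
  cube([23, 251, 1180]);
  translate([1061, 0, 0]) cube([23, 251, 1180]);
  translate([23, 0, 0]) cube([1038, 251, 24]);
  translate([23, 0, 363]) cube([1038, 251, 24]);
  translate([23, 0, 726]) cube([1038, 251, 24]);
  translate([23, 0, 1089]) cube([1038, 251, 24]);
}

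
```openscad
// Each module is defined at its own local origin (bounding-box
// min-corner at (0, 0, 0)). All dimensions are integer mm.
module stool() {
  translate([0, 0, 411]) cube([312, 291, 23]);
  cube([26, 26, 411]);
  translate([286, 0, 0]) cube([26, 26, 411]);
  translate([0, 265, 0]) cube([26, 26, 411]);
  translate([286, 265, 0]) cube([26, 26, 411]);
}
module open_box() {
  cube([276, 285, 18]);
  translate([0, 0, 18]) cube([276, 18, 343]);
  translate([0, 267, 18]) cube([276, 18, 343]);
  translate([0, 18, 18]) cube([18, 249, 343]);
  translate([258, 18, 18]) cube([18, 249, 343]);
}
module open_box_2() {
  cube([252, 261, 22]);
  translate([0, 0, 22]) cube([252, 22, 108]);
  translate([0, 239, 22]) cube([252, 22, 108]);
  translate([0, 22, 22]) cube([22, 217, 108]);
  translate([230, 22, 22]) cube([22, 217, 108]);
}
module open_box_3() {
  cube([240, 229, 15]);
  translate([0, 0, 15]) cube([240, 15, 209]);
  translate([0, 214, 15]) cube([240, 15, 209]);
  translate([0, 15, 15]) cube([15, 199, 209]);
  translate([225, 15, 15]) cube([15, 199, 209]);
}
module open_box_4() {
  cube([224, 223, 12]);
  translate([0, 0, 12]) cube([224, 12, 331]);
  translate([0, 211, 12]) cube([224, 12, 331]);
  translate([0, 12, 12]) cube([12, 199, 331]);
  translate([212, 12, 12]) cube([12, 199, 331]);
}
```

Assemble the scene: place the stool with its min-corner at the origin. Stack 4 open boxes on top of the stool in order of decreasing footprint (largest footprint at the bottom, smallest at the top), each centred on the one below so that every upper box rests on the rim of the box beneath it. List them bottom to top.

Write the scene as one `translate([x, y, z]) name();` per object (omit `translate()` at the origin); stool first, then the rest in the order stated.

stool();
translate([18, 3, 434]) open_box();
translate([30, 15, 795]) open_box_2();
translate([36, 31, 925]) open_box_3();
translate([44, 34, 1149]) open_box_4();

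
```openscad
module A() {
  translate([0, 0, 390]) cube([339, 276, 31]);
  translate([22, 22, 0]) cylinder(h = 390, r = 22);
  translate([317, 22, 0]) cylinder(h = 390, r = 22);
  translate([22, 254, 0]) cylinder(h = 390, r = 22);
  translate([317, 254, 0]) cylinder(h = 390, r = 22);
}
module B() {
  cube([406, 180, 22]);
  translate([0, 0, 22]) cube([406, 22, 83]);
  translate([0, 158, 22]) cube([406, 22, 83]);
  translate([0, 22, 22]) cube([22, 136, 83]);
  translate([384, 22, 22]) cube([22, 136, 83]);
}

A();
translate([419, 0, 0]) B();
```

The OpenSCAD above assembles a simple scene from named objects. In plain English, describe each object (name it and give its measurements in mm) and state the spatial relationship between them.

A is a four-legged stool. The seat is 339×276 mm, 31 mm thick, top at z = 421 mm. It stands on four round legs, each 44 mm in diameter, from z = 0 to the seat underside, each leg's axis is inset half a diameter from the nearest pair of seat edges (so the leg's bounding box is flush with the corner).

B is an open storage box with external size 406×180×105 mm and wall thickness 22 mm (the base is also 22 mm thick). The base covers the whole footprint; the four walls stand on the base, with the y-facing walls full-width and the x-facing walls fitting between their inner faces.

The open box is on the floor beside the stool on its +x side.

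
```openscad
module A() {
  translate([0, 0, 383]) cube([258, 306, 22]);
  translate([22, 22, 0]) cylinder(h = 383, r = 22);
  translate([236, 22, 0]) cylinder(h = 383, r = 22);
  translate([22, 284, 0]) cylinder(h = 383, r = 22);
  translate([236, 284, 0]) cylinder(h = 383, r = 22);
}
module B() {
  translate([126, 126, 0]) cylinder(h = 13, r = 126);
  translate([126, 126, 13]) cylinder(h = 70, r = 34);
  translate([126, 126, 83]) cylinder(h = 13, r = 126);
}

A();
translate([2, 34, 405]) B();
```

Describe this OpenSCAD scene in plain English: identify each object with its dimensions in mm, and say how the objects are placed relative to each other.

A is a four-legged stool. The seat is 258×306 mm, 22 mm thick, top at z = 405 mm. It stands on four round legs, each 44 mm in diameter, from z = 0 to the seat underside, each leg's axis is inset half a diameter from the nearest pair of seat edges (so the leg's bounding box is flush with the corner).

B is a spool: two coaxial disc flanges of radius 126 mm and thickness 13 mm, joined by a core cylinder of radius 34 mm and height 70 mm. The lower flange rests on z = 0 and the three cylinders share a vertical axis.

The spool is on top of the stool.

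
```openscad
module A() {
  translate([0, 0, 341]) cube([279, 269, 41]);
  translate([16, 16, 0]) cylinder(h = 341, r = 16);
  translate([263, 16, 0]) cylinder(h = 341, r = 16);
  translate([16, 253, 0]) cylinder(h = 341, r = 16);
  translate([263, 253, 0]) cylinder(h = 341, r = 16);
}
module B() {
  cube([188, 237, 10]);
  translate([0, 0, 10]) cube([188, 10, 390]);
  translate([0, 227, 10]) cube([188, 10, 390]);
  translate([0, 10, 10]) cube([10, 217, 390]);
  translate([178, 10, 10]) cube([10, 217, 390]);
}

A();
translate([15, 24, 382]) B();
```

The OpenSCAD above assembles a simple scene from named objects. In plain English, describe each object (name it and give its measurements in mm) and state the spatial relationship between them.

A is a four-legged stool. The seat is 279×269 mm, 41 mm thick, top at z = 382 mm. It stands on four round legs, each 32 mm in diameter, from z = 0 to the seat underside, each leg's axis is inset half a diameter from the nearest pair of seat edges (so the leg's bounding box is flush with the corner).

B is an open-topped rectangular box: outside dimensions 188×237×400 mm, with a uniform wall and base thickness of 10 mm. The base is a full 188×237 slab on the floor; four walls sit on top of the base. The front and back walls (the −y and +y sides) span the full width; the two side walls fit between them.

The open box is on top of the stool.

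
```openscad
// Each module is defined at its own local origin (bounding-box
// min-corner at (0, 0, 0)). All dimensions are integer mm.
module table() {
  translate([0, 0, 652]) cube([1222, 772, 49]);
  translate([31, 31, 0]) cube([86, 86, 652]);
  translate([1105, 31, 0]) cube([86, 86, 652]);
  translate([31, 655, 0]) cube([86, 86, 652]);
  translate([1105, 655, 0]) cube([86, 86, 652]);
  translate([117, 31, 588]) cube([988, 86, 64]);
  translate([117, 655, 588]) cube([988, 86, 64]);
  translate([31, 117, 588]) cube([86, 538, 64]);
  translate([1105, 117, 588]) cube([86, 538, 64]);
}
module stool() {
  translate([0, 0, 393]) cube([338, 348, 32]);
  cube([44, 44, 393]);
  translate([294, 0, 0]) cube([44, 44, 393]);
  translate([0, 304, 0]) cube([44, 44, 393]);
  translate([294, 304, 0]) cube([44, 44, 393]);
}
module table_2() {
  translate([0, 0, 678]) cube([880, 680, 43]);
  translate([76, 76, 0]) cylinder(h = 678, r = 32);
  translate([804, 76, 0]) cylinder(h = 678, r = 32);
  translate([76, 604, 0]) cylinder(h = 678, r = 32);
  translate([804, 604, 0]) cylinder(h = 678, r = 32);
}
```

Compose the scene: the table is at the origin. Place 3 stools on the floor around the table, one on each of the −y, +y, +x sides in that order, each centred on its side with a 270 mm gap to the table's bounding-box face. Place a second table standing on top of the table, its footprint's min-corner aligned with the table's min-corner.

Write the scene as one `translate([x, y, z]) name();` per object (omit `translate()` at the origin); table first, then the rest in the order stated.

table();
translate([442, -618, 0]) stool();
translate([442, 1042, 0]) stool();
translate([1492, 212, 0]) stool();
translate([0, 0, 701]) table_2();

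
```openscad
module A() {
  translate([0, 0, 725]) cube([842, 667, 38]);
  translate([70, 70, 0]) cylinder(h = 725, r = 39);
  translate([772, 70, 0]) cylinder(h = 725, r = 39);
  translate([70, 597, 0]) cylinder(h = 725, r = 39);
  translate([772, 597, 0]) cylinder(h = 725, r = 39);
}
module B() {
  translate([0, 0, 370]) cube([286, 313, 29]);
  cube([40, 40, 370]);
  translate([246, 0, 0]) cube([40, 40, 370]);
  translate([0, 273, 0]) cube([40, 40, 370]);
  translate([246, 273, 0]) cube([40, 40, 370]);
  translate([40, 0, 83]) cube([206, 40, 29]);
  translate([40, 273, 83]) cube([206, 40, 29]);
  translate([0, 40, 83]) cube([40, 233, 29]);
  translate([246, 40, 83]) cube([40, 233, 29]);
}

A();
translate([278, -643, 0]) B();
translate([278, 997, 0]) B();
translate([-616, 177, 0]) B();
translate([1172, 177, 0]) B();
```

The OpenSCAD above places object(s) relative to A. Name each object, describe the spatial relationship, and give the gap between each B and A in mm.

Each stool's nearest face is 330 mm from the table's bounding box.

A is a table. B is a stool. Four stools sit around the table at the −y, +y, −x, +x sides. The gap between each stool and the table is 330 mm.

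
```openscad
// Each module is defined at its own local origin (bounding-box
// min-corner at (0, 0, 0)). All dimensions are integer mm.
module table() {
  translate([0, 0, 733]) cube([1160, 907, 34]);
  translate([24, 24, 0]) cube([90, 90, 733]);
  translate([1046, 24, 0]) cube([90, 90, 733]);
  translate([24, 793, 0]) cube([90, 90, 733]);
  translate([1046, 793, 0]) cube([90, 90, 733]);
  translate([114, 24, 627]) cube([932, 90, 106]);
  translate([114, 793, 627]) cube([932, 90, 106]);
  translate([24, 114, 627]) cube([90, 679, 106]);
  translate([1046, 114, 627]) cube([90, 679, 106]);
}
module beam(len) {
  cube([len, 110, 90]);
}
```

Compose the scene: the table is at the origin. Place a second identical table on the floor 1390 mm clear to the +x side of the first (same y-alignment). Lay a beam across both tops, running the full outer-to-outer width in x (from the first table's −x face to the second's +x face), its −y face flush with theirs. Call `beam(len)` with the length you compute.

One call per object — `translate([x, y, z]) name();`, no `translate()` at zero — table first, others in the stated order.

table();
translate([2550, 0, 0]) table();
translate([0, 0, 767]) beam(3710);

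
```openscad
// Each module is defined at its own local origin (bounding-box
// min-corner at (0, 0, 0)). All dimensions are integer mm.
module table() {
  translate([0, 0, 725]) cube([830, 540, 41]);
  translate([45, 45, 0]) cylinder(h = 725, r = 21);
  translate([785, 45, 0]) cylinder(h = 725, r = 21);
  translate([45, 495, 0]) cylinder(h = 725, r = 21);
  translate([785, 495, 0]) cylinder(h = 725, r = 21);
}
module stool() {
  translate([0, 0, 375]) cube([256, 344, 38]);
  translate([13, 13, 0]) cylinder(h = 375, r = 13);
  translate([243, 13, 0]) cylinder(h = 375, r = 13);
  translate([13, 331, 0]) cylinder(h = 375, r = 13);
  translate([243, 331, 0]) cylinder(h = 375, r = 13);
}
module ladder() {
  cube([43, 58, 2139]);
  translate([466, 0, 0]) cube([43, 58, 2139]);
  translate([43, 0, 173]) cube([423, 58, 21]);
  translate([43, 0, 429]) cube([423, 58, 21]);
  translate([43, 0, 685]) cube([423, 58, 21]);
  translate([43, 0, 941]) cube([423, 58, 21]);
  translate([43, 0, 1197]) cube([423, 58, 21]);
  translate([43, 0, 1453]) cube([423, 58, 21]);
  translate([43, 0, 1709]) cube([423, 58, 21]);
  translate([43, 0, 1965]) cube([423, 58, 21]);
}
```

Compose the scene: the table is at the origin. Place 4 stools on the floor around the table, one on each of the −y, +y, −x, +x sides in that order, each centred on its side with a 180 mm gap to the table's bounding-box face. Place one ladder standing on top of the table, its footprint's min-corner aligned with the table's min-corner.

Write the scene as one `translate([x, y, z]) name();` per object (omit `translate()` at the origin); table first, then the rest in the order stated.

table();
translate([287, -524, 0]) stool();
translate([287, 720, 0]) stool();
translate([-436, 98, 0]) stool();
translate([1010, 98, 0]) stool();
translate([0, 0, 766]) ladder();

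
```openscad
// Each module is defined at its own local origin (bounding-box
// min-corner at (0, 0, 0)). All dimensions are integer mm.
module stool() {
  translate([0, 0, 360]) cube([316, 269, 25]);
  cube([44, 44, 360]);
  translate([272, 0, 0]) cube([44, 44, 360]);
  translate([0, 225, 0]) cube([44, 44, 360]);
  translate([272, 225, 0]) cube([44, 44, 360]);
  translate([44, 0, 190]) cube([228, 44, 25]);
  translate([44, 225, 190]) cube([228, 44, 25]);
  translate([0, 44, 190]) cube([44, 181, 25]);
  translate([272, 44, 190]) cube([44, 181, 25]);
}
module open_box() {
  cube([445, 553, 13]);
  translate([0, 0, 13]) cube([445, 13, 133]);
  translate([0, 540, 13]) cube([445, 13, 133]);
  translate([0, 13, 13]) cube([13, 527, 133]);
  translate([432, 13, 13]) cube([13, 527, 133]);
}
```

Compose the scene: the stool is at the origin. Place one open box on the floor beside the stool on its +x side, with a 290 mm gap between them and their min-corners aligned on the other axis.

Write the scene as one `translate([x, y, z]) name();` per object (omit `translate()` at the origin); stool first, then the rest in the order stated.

stool();
translate([606, 0, 0]) open_box();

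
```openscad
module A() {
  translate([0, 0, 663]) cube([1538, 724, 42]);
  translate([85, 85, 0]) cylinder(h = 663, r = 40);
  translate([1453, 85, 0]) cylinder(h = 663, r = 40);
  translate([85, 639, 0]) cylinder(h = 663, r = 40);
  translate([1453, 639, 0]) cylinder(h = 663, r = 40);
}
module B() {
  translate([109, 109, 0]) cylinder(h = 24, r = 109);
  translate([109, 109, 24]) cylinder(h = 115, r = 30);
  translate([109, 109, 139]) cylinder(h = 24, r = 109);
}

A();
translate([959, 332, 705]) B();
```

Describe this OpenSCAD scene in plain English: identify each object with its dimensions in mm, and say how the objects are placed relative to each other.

A is a table: top 1538 mm (x) × 724 mm (y), 42 mm thick, upper face at z = 705 mm, on four round legs of 80 mm diameter, each leg's bounding box inset 45 mm from the nearest pair of top edges, running from z = 0 to the bottom of the top.

B is a spool: two coaxial disc flanges of radius 109 mm and thickness 24 mm, joined by a core cylinder of radius 30 mm and height 115 mm. The lower flange rests on z = 0 and the three cylinders share a vertical axis.

The spool is on top of the table.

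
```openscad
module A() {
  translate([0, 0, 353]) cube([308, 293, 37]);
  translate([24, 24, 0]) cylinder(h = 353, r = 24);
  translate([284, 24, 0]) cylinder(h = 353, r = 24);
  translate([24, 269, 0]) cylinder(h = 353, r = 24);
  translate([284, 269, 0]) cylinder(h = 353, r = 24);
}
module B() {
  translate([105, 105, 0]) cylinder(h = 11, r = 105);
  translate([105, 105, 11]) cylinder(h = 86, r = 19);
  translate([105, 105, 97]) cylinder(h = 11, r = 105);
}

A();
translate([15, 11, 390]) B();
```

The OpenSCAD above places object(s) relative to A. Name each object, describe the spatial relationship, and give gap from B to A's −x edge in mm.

A is a stool. B is a spool. The spool is on top of the stool. The gap from the spool to the stool's −x edge is 15 mm.

The spool's min-x is at 15; the stool's min-x is 0; gap = 15 mm.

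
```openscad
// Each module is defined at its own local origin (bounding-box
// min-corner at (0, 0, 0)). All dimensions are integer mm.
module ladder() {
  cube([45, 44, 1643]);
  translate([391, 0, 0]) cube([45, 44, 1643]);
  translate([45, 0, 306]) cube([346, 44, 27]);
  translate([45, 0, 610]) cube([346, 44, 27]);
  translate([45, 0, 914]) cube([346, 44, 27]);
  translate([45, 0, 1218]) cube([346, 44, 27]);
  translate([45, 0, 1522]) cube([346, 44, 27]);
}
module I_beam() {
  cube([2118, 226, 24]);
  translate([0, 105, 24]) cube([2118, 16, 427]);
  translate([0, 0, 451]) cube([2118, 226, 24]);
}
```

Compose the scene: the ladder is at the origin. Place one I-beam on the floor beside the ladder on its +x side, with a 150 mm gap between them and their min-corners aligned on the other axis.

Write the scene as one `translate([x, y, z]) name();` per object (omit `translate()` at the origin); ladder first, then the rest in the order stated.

ladder();
translate([586, 0, 0]) I_beam();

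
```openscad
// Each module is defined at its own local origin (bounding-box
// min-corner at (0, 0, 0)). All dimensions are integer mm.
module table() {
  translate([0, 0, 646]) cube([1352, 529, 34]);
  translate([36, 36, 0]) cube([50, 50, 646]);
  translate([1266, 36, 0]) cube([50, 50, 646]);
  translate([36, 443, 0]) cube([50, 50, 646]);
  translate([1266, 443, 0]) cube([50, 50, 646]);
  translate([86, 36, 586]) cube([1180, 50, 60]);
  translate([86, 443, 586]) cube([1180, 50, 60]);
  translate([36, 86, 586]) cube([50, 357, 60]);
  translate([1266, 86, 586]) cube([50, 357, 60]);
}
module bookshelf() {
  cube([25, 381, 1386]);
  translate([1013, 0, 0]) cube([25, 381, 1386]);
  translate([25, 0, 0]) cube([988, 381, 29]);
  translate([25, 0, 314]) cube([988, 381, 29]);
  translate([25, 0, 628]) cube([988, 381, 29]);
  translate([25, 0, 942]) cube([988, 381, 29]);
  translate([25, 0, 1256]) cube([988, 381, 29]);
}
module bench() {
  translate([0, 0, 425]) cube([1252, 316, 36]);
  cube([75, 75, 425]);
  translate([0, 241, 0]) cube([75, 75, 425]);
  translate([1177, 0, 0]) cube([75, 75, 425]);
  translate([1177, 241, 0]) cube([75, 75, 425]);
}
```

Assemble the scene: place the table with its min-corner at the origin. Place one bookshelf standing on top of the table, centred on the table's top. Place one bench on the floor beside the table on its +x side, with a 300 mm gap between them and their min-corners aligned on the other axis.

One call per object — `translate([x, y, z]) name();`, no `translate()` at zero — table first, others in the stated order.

table();
translate([157, 74, 680]) bookshelf();
translate([1652, 0, 0]) bench();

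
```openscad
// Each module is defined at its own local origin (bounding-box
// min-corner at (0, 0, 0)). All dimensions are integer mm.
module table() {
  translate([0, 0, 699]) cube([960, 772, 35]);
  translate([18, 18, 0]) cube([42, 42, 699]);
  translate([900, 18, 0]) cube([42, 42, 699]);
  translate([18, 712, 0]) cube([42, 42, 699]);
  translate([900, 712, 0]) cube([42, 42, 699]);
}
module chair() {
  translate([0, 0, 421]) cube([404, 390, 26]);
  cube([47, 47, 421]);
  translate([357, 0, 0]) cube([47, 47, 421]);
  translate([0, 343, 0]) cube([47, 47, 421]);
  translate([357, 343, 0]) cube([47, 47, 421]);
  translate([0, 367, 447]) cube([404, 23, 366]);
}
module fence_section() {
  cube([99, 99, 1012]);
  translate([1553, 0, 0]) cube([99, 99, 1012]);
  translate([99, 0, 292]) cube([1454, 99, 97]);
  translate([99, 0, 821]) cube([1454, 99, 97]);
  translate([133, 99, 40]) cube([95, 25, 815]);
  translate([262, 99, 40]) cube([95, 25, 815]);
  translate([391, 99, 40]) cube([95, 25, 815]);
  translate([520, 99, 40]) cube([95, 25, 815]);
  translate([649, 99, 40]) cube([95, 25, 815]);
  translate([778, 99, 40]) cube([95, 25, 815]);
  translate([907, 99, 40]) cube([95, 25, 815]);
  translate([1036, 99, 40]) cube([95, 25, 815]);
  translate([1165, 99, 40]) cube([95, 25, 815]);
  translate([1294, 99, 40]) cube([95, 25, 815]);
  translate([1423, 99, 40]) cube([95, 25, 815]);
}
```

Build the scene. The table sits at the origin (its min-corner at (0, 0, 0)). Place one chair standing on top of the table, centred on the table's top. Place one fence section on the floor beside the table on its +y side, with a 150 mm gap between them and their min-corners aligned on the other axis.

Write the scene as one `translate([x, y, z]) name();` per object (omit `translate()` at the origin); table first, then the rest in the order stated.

table();
translate([278, 191, 734]) chair();
translate([0, 922, 0]) fence_section();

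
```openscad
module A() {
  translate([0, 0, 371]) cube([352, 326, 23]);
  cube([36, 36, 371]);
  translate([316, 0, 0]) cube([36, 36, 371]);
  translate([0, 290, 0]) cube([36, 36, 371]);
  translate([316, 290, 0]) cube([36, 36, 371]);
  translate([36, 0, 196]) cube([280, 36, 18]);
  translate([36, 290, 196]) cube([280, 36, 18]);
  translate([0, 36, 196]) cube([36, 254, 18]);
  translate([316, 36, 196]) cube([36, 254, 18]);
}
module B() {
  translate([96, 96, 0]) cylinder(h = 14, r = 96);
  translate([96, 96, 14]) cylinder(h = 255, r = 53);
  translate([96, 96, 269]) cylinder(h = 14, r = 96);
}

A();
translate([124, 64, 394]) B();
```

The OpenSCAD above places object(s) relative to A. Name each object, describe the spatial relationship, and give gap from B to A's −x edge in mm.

A is a stool. B is a spool. The spool is on top of the stool. The gap from the spool to the stool's −x edge is 124 mm.

The spool's min-x is at 124; the stool's min-x is 0; gap = 124 mm.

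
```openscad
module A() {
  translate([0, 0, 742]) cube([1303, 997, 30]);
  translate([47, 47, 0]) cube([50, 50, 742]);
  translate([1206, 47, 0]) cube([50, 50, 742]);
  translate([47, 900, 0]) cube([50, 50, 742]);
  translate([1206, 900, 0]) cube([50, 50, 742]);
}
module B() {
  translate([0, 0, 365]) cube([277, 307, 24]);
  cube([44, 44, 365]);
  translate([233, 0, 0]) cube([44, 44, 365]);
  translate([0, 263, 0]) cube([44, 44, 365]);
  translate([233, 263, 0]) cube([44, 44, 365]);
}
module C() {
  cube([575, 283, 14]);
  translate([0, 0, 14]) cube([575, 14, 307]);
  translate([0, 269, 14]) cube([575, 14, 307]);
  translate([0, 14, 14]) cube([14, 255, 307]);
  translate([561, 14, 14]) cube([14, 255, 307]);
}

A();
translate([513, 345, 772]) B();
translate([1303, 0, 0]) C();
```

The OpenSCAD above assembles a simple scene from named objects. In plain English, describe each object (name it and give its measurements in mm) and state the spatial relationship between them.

A is a rectangular dining table. The top is 1303×997×30 mm with its upper surface at z = 772 mm. It stands on four 50×50 mm square legs, each inset 47 mm from the nearest pair of top edges, running from the floor to the underside of the top.

B is a four-legged stool. The seat is 277×307 mm, 24 mm thick, top at z = 389 mm. It stands on four square legs, each 44×44 mm in cross-section, from z = 0 to the seat underside, each flush with a corner of the seat.

C is an open-topped rectangular box: outside dimensions 575×283×321 mm, with a uniform wall and base thickness of 14 mm. The base is a full 575×283 slab on the floor; four walls sit on top of the base. The front and back walls (the −y and +y sides) span the full width; the two side walls fit between them.

The stool is on top of the table, centred. The open box is against the table's +x side, with their −y faces flush.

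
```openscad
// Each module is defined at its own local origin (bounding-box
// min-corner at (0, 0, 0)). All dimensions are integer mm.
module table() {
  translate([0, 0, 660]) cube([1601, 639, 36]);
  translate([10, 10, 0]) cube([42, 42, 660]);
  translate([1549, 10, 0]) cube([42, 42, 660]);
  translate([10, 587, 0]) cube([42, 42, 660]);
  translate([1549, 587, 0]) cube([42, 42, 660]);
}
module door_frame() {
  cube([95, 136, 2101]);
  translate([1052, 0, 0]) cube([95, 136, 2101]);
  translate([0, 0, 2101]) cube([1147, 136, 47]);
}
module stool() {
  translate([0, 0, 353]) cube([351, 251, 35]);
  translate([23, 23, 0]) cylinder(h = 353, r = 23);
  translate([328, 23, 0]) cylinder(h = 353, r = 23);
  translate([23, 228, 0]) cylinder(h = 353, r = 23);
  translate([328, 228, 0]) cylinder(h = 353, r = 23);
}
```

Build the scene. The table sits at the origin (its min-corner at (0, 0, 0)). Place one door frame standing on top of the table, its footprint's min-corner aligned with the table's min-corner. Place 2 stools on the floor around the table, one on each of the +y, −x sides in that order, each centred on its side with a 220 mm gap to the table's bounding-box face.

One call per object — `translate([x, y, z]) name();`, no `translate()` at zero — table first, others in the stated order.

table();
translate([0, 0, 696]) door_frame();
translate([625, 859, 0]) stool();
translate([-571, 194, 0]) stool();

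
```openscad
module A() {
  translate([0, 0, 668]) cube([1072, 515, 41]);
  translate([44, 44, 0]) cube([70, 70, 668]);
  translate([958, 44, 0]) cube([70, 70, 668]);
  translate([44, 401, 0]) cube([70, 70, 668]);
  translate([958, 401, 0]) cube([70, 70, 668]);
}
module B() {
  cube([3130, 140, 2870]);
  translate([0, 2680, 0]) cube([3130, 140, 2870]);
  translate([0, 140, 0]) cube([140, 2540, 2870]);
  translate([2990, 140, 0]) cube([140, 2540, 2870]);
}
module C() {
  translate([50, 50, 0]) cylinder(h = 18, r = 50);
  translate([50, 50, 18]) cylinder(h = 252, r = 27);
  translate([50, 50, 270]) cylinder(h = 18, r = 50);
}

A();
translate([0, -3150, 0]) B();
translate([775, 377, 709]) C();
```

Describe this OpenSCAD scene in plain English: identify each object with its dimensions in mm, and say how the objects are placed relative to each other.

A is a table with a 1072×515 mm rectangular top, 41 mm thick, top surface at z = 709 mm, supported by four 70×70 mm square legs, each inset 44 mm from the nearest pair of top edges, running from the floor.

B is the wall frame of a small rectangular building: four walls, each 2870 mm tall and 140 mm thick, enclosing a footprint 3130 mm (x) by 2820 mm (y) outside-to-outside, with no floor or roof. The front and back walls (the −y and +y sides) span the full width; the two side walls fit between them.

C is a spool: two coaxial disc flanges of radius 50 mm and thickness 18 mm, joined by a core cylinder of radius 27 mm and height 252 mm. The lower flange rests on z = 0 and the three cylinders share a vertical axis.

The house frame is on the floor beside the table on its −y side. The spool is on top of the table.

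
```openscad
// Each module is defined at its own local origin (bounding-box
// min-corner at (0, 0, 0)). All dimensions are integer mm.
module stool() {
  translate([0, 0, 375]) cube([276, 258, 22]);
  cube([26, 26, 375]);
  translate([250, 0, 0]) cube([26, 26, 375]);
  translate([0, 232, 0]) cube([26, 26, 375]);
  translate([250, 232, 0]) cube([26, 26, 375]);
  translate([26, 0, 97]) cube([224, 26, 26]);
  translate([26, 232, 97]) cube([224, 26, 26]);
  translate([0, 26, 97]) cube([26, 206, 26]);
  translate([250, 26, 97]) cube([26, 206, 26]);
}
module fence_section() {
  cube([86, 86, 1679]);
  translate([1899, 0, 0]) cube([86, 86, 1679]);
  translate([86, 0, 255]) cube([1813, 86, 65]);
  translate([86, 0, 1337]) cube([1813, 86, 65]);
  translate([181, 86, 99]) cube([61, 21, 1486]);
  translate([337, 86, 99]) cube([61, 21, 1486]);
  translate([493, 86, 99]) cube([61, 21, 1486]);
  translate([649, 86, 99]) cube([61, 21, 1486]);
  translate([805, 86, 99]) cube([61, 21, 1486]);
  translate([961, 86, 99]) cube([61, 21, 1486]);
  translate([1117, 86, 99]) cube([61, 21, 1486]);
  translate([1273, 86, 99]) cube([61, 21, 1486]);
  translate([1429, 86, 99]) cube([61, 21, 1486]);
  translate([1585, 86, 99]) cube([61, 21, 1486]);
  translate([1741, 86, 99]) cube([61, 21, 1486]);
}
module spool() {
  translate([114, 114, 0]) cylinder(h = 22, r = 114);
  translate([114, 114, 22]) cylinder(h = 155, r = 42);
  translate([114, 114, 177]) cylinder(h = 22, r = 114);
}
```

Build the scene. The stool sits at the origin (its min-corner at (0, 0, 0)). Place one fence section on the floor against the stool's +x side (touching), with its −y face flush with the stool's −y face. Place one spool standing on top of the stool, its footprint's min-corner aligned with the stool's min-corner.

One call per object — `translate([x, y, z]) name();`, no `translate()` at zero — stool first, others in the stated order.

stool();
translate([276, 0, 0]) fence_section();
translate([0, 0, 397]) spool();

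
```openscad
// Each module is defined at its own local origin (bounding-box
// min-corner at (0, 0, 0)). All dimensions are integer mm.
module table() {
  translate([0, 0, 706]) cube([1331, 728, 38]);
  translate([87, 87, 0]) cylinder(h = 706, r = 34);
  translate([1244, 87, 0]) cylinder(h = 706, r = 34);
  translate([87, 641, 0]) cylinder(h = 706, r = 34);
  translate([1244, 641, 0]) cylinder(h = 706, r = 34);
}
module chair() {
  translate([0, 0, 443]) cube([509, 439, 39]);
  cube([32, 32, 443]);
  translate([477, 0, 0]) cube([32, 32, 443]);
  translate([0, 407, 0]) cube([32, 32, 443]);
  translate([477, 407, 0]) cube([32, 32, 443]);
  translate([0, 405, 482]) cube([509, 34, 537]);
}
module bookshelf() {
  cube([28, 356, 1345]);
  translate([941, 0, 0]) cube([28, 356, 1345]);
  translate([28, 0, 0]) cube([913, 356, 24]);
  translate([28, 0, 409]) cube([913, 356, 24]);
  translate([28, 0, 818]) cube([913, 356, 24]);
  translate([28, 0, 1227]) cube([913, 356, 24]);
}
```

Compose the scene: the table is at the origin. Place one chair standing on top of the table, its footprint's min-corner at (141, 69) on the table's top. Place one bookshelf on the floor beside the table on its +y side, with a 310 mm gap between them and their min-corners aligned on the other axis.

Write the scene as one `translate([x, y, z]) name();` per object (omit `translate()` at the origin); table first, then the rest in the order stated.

table();
translate([141, 69, 744]) chair();
translate([0, 1038, 0]) bookshelf();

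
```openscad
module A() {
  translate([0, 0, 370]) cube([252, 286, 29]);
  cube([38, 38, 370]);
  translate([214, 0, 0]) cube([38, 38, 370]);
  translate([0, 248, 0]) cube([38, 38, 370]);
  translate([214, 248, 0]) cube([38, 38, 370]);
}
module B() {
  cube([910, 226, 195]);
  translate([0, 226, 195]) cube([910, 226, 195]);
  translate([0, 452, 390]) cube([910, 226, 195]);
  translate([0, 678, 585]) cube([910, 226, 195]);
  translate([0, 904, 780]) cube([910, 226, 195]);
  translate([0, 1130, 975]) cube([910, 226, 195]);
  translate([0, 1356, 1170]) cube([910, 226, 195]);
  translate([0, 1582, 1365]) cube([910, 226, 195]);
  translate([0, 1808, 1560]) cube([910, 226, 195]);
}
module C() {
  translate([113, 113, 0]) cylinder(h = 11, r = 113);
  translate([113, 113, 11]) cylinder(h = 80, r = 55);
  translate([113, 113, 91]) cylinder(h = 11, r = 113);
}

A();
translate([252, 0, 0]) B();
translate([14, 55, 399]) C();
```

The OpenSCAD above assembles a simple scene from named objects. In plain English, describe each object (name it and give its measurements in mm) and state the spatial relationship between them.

A is a four-legged stool. The seat is 252×286 mm, 29 mm thick, top at z = 399 mm. It stands on four square legs, each 38×38 mm in cross-section, from z = 0 to the seat underside, each flush with a corner of the seat.

B is a run of 9 identical solid stair steps. Each tread is 910×226 mm and each step block is 195 mm high. Step 1 rests on the floor; step k is offset from step 1 by (k−1)×226 mm in y and (k−1)×195 mm in z.

C is a spool: two coaxial disc flanges of radius 113 mm and thickness 11 mm, joined by a core cylinder of radius 55 mm and height 80 mm. The lower flange rests on z = 0 and the three cylinders share a vertical axis.

The staircase is against the stool's +x side, with their −y faces flush. The spool is on top of the stool.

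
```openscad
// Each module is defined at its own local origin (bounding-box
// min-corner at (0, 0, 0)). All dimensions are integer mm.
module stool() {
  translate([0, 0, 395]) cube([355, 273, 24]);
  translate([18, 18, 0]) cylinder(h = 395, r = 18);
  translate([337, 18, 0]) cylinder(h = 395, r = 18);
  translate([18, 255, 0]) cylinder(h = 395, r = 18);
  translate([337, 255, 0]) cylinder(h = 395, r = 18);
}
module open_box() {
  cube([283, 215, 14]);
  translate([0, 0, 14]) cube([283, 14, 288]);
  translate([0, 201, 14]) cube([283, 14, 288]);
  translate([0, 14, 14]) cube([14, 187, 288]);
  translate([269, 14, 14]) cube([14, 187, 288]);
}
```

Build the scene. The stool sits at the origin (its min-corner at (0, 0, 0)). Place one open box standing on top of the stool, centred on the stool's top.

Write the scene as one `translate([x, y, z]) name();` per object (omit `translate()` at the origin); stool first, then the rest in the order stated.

stool();
translate([36, 29, 419]) open_box();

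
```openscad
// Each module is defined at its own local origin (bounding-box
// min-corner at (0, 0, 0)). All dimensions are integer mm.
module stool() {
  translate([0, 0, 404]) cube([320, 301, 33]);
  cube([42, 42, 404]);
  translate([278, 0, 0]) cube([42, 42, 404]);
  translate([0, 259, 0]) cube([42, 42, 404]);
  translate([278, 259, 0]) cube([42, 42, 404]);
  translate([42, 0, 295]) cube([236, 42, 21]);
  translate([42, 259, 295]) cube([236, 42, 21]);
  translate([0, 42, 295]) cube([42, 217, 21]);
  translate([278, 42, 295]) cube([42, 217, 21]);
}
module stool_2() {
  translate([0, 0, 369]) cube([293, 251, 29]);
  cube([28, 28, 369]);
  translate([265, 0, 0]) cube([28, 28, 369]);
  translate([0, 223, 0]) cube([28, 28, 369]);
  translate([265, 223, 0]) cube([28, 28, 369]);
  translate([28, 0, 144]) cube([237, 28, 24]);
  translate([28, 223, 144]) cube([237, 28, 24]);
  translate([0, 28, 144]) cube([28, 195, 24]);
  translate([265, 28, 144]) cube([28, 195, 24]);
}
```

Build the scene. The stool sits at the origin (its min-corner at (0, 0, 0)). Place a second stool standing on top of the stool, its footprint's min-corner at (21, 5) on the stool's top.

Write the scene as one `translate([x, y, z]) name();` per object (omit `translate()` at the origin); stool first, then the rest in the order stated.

stool();
translate([21, 5, 437]) stool_2();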